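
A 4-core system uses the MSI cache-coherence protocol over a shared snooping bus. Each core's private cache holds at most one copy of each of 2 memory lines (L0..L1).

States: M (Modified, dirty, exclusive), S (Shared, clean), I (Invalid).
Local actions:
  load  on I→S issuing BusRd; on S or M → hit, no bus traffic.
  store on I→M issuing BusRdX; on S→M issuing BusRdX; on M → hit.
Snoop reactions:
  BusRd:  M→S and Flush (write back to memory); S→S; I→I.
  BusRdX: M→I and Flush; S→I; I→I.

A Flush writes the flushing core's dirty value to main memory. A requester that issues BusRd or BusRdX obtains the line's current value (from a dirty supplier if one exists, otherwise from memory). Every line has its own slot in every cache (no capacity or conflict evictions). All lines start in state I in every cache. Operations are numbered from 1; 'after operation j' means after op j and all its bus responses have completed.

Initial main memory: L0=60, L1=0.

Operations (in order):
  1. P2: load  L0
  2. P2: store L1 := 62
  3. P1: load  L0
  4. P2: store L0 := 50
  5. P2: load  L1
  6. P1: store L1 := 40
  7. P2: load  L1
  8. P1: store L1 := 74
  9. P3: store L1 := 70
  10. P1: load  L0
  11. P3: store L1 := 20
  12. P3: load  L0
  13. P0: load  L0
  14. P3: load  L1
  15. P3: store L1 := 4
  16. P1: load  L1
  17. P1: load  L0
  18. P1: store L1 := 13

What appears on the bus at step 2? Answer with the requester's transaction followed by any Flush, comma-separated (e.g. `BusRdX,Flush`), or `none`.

bus = BusRdX

[1] P2: load  L0 | P0:I, P1:I, P2:S(60), P3:I | bus: BusRd
[2] P2: store L1 := 62 | P0:I, P1:I, P2:M(62), P3:I | bus: BusRdX
[3] P1: load  L0 | P0:I, P1:S(60), P2:S(60), P3:I | bus: BusRd
[4] P2: store L0 := 50 | P0:I, P1:I, P2:M(50), P3:I | bus: BusRdX
[5] P2: load  L1 | P0:I, P1:I, P2:M(62), P3:I | bus: none
[6] P1: store L1 := 40 | P0:I, P1:M(40), P2:I, P3:I | bus: BusRdX,Flush
[7] P2: load  L1 | P0:I, P1:S(40), P2:S(40), P3:I | bus: BusRd,Flush
[8] P1: store L1 := 74 | P0:I, P1:M(74), P2:I, P3:I | bus: BusRdX
[9] P3: store L1 := 70 | P0:I, P1:I, P2:I, P3:M(70) | bus: BusRdX,Flush
[10] P1: load  L0 | P0:I, P1:S(50), P2:S(50), P3:I | bus: BusRd,Flush
[11] P3: store L1 := 20 | P0:I, P1:I, P2:I, P3:M(20) | bus: none
[12] P3: load  L0 | P0:I, P1:S(50), P2:S(50), P3:S(50) | bus: BusRd
[13] P0: load  L0 | P0:S(50), P1:S(50), P2:S(50), P3:S(50) | bus: BusRd
[14] P3: load  L1 | P0:I, P1:I, P2:I, P3:M(20) | bus: none
[15] P3: store L1 := 4 | P0:I, P1:I, P2:I, P3:M(4) | bus: none
[16] P1: load  L1 | P0:I, P1:S(4), P2:I, P3:S(4) | bus: BusRd,Flush
[17] P1: load  L0 | P0:S(50), P1:S(50), P2:S(50), P3:S(50) | bus: none
[18] P1: store L1 := 13 | P0:I, P1:M(13), P2:I, P3:I | bus: BusRdX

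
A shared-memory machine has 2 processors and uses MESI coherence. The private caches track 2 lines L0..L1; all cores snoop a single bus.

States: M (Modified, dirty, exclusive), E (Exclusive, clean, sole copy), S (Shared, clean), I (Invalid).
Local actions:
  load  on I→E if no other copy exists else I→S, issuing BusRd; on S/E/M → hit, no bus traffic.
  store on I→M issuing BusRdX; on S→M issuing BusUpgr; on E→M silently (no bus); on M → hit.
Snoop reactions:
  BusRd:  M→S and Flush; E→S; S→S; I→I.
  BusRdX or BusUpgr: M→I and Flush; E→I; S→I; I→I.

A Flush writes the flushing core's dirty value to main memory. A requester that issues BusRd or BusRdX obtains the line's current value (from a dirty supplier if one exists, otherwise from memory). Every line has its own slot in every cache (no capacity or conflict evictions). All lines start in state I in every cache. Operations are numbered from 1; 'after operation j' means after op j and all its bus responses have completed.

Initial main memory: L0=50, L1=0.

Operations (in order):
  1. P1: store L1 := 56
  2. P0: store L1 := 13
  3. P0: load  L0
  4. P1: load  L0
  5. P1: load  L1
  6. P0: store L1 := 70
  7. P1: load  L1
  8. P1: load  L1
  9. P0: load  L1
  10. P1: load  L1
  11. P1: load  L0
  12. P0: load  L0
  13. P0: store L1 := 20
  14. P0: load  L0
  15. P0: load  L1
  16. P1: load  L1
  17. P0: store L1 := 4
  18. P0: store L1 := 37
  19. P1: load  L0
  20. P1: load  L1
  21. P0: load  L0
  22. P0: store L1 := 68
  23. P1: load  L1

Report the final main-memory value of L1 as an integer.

memory[L1] = 68

step 1: P1: store L1 := 56  ⟶  IM  (L1)  txn=BusRdX  M[L1]=0
step 2: P0: store L1 := 13  ⟶  MI  (L1)  txn=BusRdX+Flush  M[L1]=56
step 3: P0: load  L0  ⟶  EI  (L0)  txn=BusRd  M[L0]=50
step 4: P1: load  L0  ⟶  SS  (L0)  txn=BusRd  M[L0]=50
step 5: P1: load  L1  ⟶  SS  (L1)  txn=BusRd+Flush  M[L1]=13
step 6: P0: store L1 := 70  ⟶  MI  (L1)  txn=BusUpgr  M[L1]=13
step 7: P1: load  L1  ⟶  SS  (L1)  txn=BusRd+Flush  M[L1]=70
step 8: P1: load  L1  ⟶  SS  (L1)  txn=∅  M[L1]=70
step 9: P0: load  L1  ⟶  SS  (L1)  txn=∅  M[L1]=70
step 10: P1: load  L1  ⟶  SS  (L1)  txn=∅  M[L1]=70
step 11: P1: load  L0  ⟶  SS  (L0)  txn=∅  M[L0]=50
step 12: P0: load  L0  ⟶  SS  (L0)  txn=∅  M[L0]=50
step 13: P0: store L1 := 20  ⟶  MI  (L1)  txn=BusUpgr  M[L1]=70
step 14: P0: load  L0  ⟶  SS  (L0)  txn=∅  M[L0]=50
step 15: P0: load  L1  ⟶  MI  (L1)  txn=∅  M[L1]=70
step 16: P1: load  L1  ⟶  SS  (L1)  txn=BusRd+Flush  M[L1]=20
step 17: P0: store L1 := 4  ⟶  MI  (L1)  txn=BusUpgr  M[L1]=20
step 18: P0: store L1 := 37  ⟶  MI  (L1)  txn=∅  M[L1]=20
step 19: P1: load  L0  ⟶  SS  (L0)  txn=∅  M[L0]=50
step 20: P1: load  L1  ⟶  SS  (L1)  txn=BusRd+Flush  M[L1]=37
step 21: P0: load  L0  ⟶  SS  (L0)  txn=∅  M[L0]=50
step 22: P0: store L1 := 68  ⟶  MI  (L1)  txn=BusUpgr  M[L1]=37
step 23: P1: load  L1  ⟶  SS  (L1)  txn=BusRd+Flush  M[L1]=68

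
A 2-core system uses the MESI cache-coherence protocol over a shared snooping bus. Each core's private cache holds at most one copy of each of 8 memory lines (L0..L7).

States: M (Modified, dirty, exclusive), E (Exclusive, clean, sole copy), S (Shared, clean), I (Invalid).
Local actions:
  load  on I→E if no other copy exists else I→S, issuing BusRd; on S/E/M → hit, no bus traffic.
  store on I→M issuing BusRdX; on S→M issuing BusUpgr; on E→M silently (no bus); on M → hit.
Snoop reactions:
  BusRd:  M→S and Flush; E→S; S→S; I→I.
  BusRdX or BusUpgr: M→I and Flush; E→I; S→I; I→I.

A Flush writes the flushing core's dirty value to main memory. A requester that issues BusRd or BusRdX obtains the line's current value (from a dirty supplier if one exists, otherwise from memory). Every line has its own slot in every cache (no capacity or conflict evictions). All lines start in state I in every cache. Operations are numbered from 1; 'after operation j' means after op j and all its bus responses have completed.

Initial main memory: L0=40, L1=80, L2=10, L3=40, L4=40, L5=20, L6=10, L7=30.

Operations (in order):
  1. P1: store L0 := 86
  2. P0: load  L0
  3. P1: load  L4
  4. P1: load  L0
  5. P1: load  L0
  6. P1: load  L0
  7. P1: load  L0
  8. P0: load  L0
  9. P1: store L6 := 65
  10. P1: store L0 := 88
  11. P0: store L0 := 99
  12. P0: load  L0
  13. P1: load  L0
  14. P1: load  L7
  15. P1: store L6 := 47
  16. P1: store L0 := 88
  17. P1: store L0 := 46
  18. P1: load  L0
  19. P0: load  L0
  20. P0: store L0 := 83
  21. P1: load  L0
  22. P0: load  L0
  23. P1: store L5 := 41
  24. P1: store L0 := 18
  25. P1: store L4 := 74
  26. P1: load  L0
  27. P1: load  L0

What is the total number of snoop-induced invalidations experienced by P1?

invalidations = 2

  op1 P1: store L0 := 86 → I/M on L0; bus BusRdX; mem=40
  op2 P0: load  L0 → S/S on L0; bus BusRd Flush; mem=86
  op3 P1: load  L4 → I/E on L4; bus BusRd; mem=40
  op4 P1: load  L0 → S/S on L0; bus (none); mem=86
  op5 P1: load  L0 → S/S on L0; bus (none); mem=86
  op6 P1: load  L0 → S/S on L0; bus (none); mem=86
  op7 P1: load  L0 → S/S on L0; bus (none); mem=86
  op8 P0: load  L0 → S/S on L0; bus (none); mem=86
  op9 P1: store L6 := 65 → I/M on L6; bus BusRdX; mem=10
  op10 P1: store L0 := 88 → I/M on L0; bus BusUpgr; mem=86
  op11 P0: store L0 := 99 → M/I on L0; bus BusRdX Flush; mem=88
  op12 P0: load  L0 → M/I on L0; bus (none); mem=88
  op13 P1: load  L0 → S/S on L0; bus BusRd Flush; mem=99
  op14 P1: load  L7 → I/E on L7; bus BusRd; mem=30
  op15 P1: store L6 := 47 → I/M on L6; bus (none); mem=10
  op16 P1: store L0 := 88 → I/M on L0; bus BusUpgr; mem=99
  op17 P1: store L0 := 46 → I/M on L0; bus (none); mem=99
  op18 P1: load  L0 → I/M on L0; bus (none); mem=99
  op19 P0: load  L0 → S/S on L0; bus BusRd Flush; mem=46
  op20 P0: store L0 := 83 → M/I on L0; bus BusUpgr; mem=46
  op21 P1: load  L0 → S/S on L0; bus BusRd Flush; mem=83
  op22 P0: load  L0 → S/S on L0; bus (none); mem=83
  op23 P1: store L5 := 41 → I/M on L5; bus BusRdX; mem=20
  op24 P1: store L0 := 18 → I/M on L0; bus BusUpgr; mem=83
  op25 P1: store L4 := 74 → I/M on L4; bus (none); mem=40
  op26 P1: load  L0 → I/M on L0; bus (none); mem=83
  op27 P1: load  L0 → I/M on L0; bus (none); mem=83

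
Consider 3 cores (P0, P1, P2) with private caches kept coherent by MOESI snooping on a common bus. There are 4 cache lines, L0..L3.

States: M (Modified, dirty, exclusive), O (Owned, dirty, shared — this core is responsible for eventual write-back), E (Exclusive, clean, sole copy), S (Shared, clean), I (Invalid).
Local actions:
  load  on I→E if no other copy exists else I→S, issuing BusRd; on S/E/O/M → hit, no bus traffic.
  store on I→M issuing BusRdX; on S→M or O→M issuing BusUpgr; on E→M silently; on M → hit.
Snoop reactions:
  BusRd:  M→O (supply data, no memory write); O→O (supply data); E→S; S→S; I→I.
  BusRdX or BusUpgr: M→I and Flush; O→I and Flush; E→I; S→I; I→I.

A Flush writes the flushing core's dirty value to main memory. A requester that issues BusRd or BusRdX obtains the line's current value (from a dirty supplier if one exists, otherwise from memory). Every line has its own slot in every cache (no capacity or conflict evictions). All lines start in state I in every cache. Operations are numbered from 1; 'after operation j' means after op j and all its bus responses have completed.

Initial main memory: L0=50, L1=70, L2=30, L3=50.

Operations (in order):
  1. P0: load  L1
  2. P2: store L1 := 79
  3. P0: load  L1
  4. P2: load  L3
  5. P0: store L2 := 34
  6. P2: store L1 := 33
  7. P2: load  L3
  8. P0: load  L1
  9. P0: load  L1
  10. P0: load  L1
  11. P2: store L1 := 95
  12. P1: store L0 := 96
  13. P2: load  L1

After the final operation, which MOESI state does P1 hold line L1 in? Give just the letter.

state = I

[1] P0: load  L1 | P0:E(70), P1:I, P2:I | bus: BusRd
[2] P2: store L1 := 79 | P0:I, P1:I, P2:M(79) | bus: BusRdX
[3] P0: load  L1 | P0:S(79), P1:I, P2:O(79) | bus: BusRd
[4] P2: load  L3 | P0:I, P1:I, P2:E(50) | bus: BusRd
[5] P0: store L2 := 34 | P0:M(34), P1:I, P2:I | bus: BusRdX
[6] P2: store L1 := 33 | P0:I, P1:I, P2:M(33) | bus: BusUpgr
[7] P2: load  L3 | P0:I, P1:I, P2:E(50) | bus: none
[8] P0: load  L1 | P0:S(33), P1:I, P2:O(33) | bus: BusRd
[9] P0: load  L1 | P0:S(33), P1:I, P2:O(33) | bus: none
[10] P0: load  L1 | P0:S(33), P1:I, P2:O(33) | bus: none
[11] P2: store L1 := 95 | P0:I, P1:I, P2:M(95) | bus: BusUpgr
[12] P1: store L0 := 96 | P0:I, P1:M(96), P2:I | bus: BusRdX
[13] P2: load  L1 | P0:I, P1:I, P2:M(95) | bus: none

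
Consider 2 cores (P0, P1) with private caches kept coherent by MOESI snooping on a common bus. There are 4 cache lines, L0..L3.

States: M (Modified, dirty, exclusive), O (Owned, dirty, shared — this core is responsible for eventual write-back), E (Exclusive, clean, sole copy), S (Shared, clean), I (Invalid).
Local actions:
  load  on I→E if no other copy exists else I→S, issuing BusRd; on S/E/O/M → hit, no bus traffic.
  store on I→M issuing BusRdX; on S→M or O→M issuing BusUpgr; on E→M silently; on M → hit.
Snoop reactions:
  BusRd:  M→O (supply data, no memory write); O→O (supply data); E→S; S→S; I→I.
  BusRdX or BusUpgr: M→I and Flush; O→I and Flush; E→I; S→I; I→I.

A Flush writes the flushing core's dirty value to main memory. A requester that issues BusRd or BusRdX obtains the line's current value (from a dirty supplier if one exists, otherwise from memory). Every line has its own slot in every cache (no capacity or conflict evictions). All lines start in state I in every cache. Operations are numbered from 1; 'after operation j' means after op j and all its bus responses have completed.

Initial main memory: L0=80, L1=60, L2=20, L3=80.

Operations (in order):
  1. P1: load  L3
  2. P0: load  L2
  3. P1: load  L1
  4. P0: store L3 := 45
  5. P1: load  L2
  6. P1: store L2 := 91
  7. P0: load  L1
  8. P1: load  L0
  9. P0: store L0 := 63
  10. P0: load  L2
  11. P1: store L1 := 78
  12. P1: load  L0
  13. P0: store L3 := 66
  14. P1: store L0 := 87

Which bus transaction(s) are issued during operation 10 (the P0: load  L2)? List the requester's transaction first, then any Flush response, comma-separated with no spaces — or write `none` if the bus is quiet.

[1] P1: load  L3 | P0:I, P1:E(80) | bus: BusRd
[2] P0: load  L2 | P0:E(20), P1:I | bus: BusRd
[3] P1: load  L1 | P0:I, P1:E(60) | bus: BusRd
[4] P0: store L3 := 45 | P0:M(45), P1:I | bus: BusRdX
[5] P1: load  L2 | P0:S(20), P1:S(20) | bus: BusRd
[6] P1: store L2 := 91 | P0:I, P1:M(91) | bus: BusUpgr
[7] P0: load  L1 | P0:S(60), P1:S(60) | bus: BusRd
[8] P1: load  L0 | P0:I, P1:E(80) | bus: BusRd
[9] P0: store L0 := 63 | P0:M(63), P1:I | bus: BusRdX
[10] P0: load  L2 | P0:S(91), P1:O(91) | bus: BusRd
[11] P1: store L1 := 78 | P0:I, P1:M(78) | bus: BusUpgr
[12] P1: load  L0 | P0:O(63), P1:S(63) | bus: BusRd
[13] P0: store L3 := 66 | P0:M(66), P1:I | bus: none
[14] P1: store L0 := 87 | P0:I, P1:M(87) | bus: BusUpgr,Flush

bus = BusRd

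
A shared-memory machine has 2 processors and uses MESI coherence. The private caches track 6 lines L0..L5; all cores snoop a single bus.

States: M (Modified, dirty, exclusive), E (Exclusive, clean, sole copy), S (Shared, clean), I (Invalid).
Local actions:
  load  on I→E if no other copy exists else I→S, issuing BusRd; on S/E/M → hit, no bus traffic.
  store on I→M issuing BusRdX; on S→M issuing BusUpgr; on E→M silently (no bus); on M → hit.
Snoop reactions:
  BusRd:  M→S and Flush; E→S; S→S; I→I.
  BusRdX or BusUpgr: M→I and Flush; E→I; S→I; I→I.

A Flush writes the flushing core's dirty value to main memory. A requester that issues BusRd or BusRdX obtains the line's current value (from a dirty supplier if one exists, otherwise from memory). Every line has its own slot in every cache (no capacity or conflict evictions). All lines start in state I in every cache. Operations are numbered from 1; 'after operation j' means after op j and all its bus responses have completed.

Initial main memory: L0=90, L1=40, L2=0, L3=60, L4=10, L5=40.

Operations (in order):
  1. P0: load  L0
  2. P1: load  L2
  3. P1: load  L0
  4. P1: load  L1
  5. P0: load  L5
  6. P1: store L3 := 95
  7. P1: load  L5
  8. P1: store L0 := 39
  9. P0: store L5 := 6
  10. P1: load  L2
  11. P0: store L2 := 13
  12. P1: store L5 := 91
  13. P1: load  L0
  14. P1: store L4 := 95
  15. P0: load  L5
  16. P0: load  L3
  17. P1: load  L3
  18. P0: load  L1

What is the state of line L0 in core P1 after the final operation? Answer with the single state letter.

state = M

  op1 P0: load  L0 → E/I on L0; bus BusRd; mem=90
  op2 P1: load  L2 → I/E on L2; bus BusRd; mem=0
  op3 P1: load  L0 → S/S on L0; bus BusRd; mem=90
  op4 P1: load  L1 → I/E on L1; bus BusRd; mem=40
  op5 P0: load  L5 → E/I on L5; bus BusRd; mem=40
  op6 P1: store L3 := 95 → I/M on L3; bus BusRdX; mem=60
  op7 P1: load  L5 → S/S on L5; bus BusRd; mem=40
  op8 P1: store L0 := 39 → I/M on L0; bus BusUpgr; mem=90
  op9 P0: store L5 := 6 → M/I on L5; bus BusUpgr; mem=40
  op10 P1: load  L2 → I/E on L2; bus (none); mem=0
  op11 P0: store L2 := 13 → M/I on L2; bus BusRdX; mem=0
  op12 P1: store L5 := 91 → I/M on L5; bus BusRdX Flush; mem=6
  op13 P1: load  L0 → I/M on L0; bus (none); mem=90
  op14 P1: store L4 := 95 → I/M on L4; bus BusRdX; mem=10
  op15 P0: load  L5 → S/S on L5; bus BusRd Flush; mem=91
  op16 P0: load  L3 → S/S on L3; bus BusRd Flush; mem=95
  op17 P1: load  L3 → S/S on L3; bus (none); mem=95
  op18 P0: load  L1 → S/S on L1; bus BusRd; mem=40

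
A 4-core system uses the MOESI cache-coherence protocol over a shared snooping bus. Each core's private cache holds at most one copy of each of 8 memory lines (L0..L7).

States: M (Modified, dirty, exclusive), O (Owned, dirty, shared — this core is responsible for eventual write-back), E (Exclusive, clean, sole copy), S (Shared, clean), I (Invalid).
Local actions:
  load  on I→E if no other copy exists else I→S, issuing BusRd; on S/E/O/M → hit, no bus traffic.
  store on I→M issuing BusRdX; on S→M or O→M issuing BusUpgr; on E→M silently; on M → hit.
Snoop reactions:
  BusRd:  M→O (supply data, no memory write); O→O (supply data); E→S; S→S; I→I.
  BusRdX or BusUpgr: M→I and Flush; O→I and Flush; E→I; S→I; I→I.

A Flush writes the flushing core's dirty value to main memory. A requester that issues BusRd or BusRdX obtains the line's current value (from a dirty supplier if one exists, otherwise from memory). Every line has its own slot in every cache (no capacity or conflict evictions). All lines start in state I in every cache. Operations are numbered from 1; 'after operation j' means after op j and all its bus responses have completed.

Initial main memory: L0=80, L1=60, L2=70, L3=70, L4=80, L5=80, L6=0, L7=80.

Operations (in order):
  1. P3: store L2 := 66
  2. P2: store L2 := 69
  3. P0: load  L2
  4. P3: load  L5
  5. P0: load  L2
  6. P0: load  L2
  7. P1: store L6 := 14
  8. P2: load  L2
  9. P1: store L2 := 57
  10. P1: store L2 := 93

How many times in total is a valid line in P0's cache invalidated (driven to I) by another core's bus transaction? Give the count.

[1] P3: store L2 := 66 | P0:I, P1:I, P2:I, P3:M(66) | bus: BusRdX
[2] P2: store L2 := 69 | P0:I, P1:I, P2:M(69), P3:I | bus: BusRdX,Flush
[3] P0: load  L2 | P0:S(69), P1:I, P2:O(69), P3:I | bus: BusRd
[4] P3: load  L5 | P0:I, P1:I, P2:I, P3:E(80) | bus: BusRd
[5] P0: load  L2 | P0:S(69), P1:I, P2:O(69), P3:I | bus: none
[6] P0: load  L2 | P0:S(69), P1:I, P2:O(69), P3:I | bus: none
[7] P1: store L6 := 14 | P0:I, P1:M(14), P2:I, P3:I | bus: BusRdX
[8] P2: load  L2 | P0:S(69), P1:I, P2:O(69), P3:I | bus: none
[9] P1: store L2 := 57 | P0:I, P1:M(57), P2:I, P3:I | bus: BusRdX,Flush
[10] P1: store L2 := 93 | P0:I, P1:M(93), P2:I, P3:I | bus: none

invalidations = 1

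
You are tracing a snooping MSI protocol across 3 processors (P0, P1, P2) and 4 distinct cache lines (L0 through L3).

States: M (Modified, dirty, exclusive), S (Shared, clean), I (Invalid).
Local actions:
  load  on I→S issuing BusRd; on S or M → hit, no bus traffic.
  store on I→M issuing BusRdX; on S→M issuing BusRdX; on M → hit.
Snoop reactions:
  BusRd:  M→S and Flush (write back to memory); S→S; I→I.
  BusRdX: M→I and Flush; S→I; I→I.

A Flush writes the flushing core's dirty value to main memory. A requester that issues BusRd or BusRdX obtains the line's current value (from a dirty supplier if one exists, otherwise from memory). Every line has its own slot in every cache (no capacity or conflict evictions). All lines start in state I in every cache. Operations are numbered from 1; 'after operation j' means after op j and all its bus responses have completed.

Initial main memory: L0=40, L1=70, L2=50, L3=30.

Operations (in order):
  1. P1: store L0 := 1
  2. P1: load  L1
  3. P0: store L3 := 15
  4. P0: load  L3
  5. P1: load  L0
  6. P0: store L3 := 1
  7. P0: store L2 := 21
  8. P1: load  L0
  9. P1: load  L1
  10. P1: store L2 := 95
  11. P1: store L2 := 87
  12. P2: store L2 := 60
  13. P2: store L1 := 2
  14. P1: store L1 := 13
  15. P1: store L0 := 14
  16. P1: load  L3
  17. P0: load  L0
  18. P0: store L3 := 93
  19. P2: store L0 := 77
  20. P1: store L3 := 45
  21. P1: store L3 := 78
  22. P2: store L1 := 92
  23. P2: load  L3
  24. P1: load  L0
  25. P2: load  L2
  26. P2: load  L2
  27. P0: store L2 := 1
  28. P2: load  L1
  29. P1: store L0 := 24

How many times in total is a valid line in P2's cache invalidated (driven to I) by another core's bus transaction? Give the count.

invalidations = 3

  op1 P1: store L0 := 1 → I/M/I on L0; bus BusRdX; mem=40
  op2 P1: load  L1 → I/S/I on L1; bus BusRd; mem=70
  op3 P0: store L3 := 15 → M/I/I on L3; bus BusRdX; mem=30
  op4 P0: load  L3 → M/I/I on L3; bus (none); mem=30
  op5 P1: load  L0 → I/M/I on L0; bus (none); mem=40
  op6 P0: store L3 := 1 → M/I/I on L3; bus (none); mem=30
  op7 P0: store L2 := 21 → M/I/I on L2; bus BusRdX; mem=50
  op8 P1: load  L0 → I/M/I on L0; bus (none); mem=40
  op9 P1: load  L1 → I/S/I on L1; bus (none); mem=70
  op10 P1: store L2 := 95 → I/M/I on L2; bus BusRdX Flush; mem=21
  op11 P1: store L2 := 87 → I/M/I on L2; bus (none); mem=21
  op12 P2: store L2 := 60 → I/I/M on L2; bus BusRdX Flush; mem=87
  op13 P2: store L1 := 2 → I/I/M on L1; bus BusRdX; mem=70
  op14 P1: store L1 := 13 → I/M/I on L1; bus BusRdX Flush; mem=2
  op15 P1: store L0 := 14 → I/M/I on L0; bus (none); mem=40
  op16 P1: load  L3 → S/S/I on L3; bus BusRd Flush; mem=1
  op17 P0: load  L0 → S/S/I on L0; bus BusRd Flush; mem=14
  op18 P0: store L3 := 93 → M/I/I on L3; bus BusRdX; mem=1
  op19 P2: store L0 := 77 → I/I/M on L0; bus BusRdX; mem=14
  op20 P1: store L3 := 45 → I/M/I on L3; bus BusRdX Flush; mem=93
  op21 P1: store L3 := 78 → I/M/I on L3; bus (none); mem=93
  op22 P2: store L1 := 92 → I/I/M on L1; bus BusRdX Flush; mem=13
  op23 P2: load  L3 → I/S/S on L3; bus BusRd Flush; mem=78
  op24 P1: load  L0 → I/S/S on L0; bus BusRd Flush; mem=77
  op25 P2: load  L2 → I/I/M on L2; bus (none); mem=87
  op26 P2: load  L2 → I/I/M on L2; bus (none); mem=87
  op27 P0: store L2 := 1 → M/I/I on L2; bus BusRdX Flush; mem=60
  op28 P2: load  L1 → I/I/M on L1; bus (none); mem=13
  op29 P1: store L0 := 24 → I/M/I on L0; bus BusRdX; mem=77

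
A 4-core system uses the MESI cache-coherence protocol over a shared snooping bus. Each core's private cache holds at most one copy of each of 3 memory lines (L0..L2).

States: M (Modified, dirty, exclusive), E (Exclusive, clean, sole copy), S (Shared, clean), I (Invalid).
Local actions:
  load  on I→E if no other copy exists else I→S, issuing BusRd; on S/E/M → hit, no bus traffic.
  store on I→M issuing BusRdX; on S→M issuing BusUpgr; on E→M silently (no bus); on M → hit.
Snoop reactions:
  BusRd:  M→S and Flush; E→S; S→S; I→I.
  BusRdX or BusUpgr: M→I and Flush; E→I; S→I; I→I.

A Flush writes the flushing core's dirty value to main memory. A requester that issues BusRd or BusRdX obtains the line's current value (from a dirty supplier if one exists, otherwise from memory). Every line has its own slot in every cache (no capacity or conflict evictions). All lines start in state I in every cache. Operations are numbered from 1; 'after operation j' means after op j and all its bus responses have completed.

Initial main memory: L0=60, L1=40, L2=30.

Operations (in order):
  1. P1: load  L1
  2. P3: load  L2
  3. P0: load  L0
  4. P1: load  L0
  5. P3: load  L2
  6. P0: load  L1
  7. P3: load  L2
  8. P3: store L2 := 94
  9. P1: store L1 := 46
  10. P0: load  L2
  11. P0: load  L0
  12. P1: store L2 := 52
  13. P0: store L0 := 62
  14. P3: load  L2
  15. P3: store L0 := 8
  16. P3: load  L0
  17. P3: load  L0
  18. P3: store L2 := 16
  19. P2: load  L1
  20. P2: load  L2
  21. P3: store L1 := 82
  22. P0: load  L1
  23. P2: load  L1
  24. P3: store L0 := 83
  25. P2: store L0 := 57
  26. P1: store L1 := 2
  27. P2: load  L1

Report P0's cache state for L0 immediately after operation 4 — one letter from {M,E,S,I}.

state = S

[1] P1: load  L1 | P0:I, P1:E(40), P2:I, P3:I | bus: BusRd
[2] P3: load  L2 | P0:I, P1:I, P2:I, P3:E(30) | bus: BusRd
[3] P0: load  L0 | P0:E(60), P1:I, P2:I, P3:I | bus: BusRd
[4] P1: load  L0 | P0:S(60), P1:S(60), P2:I, P3:I | bus: BusRd
[5] P3: load  L2 | P0:I, P1:I, P2:I, P3:E(30) | bus: none
[6] P0: load  L1 | P0:S(40), P1:S(40), P2:I, P3:I | bus: BusRd
[7] P3: load  L2 | P0:I, P1:I, P2:I, P3:E(30) | bus: none
[8] P3: store L2 := 94 | P0:I, P1:I, P2:I, P3:M(94) | bus: none
[9] P1: store L1 := 46 | P0:I, P1:M(46), P2:I, P3:I | bus: BusUpgr
[10] P0: load  L2 | P0:S(94), P1:I, P2:I, P3:S(94) | bus: BusRd,Flush
[11] P0: load  L0 | P0:S(60), P1:S(60), P2:I, P3:I | bus: none
[12] P1: store L2 := 52 | P0:I, P1:M(52), P2:I, P3:I | bus: BusRdX
[13] P0: store L0 := 62 | P0:M(62), P1:I, P2:I, P3:I | bus: BusUpgr
[14] P3: load  L2 | P0:I, P1:S(52), P2:I, P3:S(52) | bus: BusRd,Flush
[15] P3: store L0 := 8 | P0:I, P1:I, P2:I, P3:M(8) | bus: BusRdX,Flush
[16] P3: load  L0 | P0:I, P1:I, P2:I, P3:M(8) | bus: none
[17] P3: load  L0 | P0:I, P1:I, P2:I, P3:M(8) | bus: none
[18] P3: store L2 := 16 | P0:I, P1:I, P2:I, P3:M(16) | bus: BusUpgr
[19] P2: load  L1 | P0:I, P1:S(46), P2:S(46), P3:I | bus: BusRd,Flush
[20] P2: load  L2 | P0:I, P1:I, P2:S(16), P3:S(16) | bus: BusRd,Flush
[21] P3: store L1 := 82 | P0:I, P1:I, P2:I, P3:M(82) | bus: BusRdX
[22] P0: load  L1 | P0:S(82), P1:I, P2:I, P3:S(82) | bus: BusRd,Flush
[23] P2: load  L1 | P0:S(82), P1:I, P2:S(82), P3:S(82) | bus: BusRd
[24] P3: store L0 := 83 | P0:I, P1:I, P2:I, P3:M(83) | bus: none
[25] P2: store L0 := 57 | P0:I, P1:I, P2:M(57), P3:I | bus: BusRdX,Flush
[26] P1: store L1 := 2 | P0:I, P1:M(2), P2:I, P3:I | bus: BusRdX
[27] P2: load  L1 | P0:I, P1:S(2), P2:S(2), P3:I | bus: BusRd,Flush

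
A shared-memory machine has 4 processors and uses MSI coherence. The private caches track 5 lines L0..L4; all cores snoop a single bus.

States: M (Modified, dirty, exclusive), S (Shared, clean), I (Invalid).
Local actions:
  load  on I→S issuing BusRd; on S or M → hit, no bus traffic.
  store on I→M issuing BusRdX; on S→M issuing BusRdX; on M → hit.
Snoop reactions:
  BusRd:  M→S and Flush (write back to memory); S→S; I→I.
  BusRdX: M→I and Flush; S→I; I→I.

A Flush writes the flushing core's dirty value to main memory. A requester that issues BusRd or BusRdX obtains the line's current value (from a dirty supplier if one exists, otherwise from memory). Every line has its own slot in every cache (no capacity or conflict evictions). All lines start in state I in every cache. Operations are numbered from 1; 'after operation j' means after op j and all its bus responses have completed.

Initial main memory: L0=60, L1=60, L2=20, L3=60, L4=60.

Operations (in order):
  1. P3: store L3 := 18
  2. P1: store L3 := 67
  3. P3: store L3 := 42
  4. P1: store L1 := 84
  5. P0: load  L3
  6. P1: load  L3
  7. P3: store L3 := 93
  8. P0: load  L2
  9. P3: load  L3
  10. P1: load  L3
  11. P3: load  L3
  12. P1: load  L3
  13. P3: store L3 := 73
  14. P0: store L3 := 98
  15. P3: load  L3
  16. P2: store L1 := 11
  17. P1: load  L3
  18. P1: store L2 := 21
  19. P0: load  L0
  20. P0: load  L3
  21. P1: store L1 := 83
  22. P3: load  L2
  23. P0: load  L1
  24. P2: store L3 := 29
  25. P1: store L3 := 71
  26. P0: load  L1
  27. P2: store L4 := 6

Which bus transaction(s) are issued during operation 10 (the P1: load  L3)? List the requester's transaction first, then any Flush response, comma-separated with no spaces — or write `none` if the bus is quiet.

  op1 P3: store L3 := 18 → I/I/I/M on L3; bus BusRdX; mem=60
  op2 P1: store L3 := 67 → I/M/I/I on L3; bus BusRdX Flush; mem=18
  op3 P3: store L3 := 42 → I/I/I/M on L3; bus BusRdX Flush; mem=67
  op4 P1: store L1 := 84 → I/M/I/I on L1; bus BusRdX; mem=60
  op5 P0: load  L3 → S/I/I/S on L3; bus BusRd Flush; mem=42
  op6 P1: load  L3 → S/S/I/S on L3; bus BusRd; mem=42
  op7 P3: store L3 := 93 → I/I/I/M on L3; bus BusRdX; mem=42
  op8 P0: load  L2 → S/I/I/I on L2; bus BusRd; mem=20
  op9 P3: load  L3 → I/I/I/M on L3; bus (none); mem=42
  op10 P1: load  L3 → I/S/I/S on L3; bus BusRd Flush; mem=93
  op11 P3: load  L3 → I/S/I/S on L3; bus (none); mem=93
  op12 P1: load  L3 → I/S/I/S on L3; bus (none); mem=93
  op13 P3: store L3 := 73 → I/I/I/M on L3; bus BusRdX; mem=93
  op14 P0: store L3 := 98 → M/I/I/I on L3; bus BusRdX Flush; mem=73
  op15 P3: load  L3 → S/I/I/S on L3; bus BusRd Flush; mem=98
  op16 P2: store L1 := 11 → I/I/M/I on L1; bus BusRdX Flush; mem=84
  op17 P1: load  L3 → S/S/I/S on L3; bus BusRd; mem=98
  op18 P1: store L2 := 21 → I/M/I/I on L2; bus BusRdX; mem=20
  op19 P0: load  L0 → S/I/I/I on L0; bus BusRd; mem=60
  op20 P0: load  L3 → S/S/I/S on L3; bus (none); mem=98
  op21 P1: store L1 := 83 → I/M/I/I on L1; bus BusRdX Flush; mem=11
  op22 P3: load  L2 → I/S/I/S on L2; bus BusRd Flush; mem=21
  op23 P0: load  L1 → S/S/I/I on L1; bus BusRd Flush; mem=83
  op24 P2: store L3 := 29 → I/I/M/I on L3; bus BusRdX; mem=98
  op25 P1: store L3 := 71 → I/M/I/I on L3; bus BusRdX Flush; mem=29
  op26 P0: load  L1 → S/S/I/I on L1; bus (none); mem=83
  op27 P2: store L4 := 6 → I/I/M/I on L4; bus BusRdX; mem=60

bus = BusRd,Flush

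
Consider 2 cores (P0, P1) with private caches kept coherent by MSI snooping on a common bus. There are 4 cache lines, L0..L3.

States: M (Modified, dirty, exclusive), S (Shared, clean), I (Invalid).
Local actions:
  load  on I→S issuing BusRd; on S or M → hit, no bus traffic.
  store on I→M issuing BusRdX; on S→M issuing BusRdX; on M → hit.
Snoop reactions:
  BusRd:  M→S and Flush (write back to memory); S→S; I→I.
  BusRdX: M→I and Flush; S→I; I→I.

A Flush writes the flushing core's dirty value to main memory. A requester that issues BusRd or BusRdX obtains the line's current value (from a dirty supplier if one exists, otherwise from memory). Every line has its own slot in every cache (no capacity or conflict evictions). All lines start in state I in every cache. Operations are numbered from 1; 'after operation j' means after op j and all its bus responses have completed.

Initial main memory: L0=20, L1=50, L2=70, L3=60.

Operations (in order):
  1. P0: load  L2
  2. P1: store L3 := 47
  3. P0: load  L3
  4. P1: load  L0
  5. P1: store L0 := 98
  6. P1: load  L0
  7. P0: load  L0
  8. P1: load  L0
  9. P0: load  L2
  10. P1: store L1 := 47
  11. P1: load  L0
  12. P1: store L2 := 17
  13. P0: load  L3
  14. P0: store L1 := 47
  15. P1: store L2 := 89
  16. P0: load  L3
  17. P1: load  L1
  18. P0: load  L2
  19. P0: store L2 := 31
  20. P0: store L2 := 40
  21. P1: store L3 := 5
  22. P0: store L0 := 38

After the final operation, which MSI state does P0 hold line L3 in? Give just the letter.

1. P0: load  L2  bus=[BusRd]  L2: P0=S P1=I  mem[L2]=70
2. P1: store L3 := 47  bus=[BusRdX]  L3: P0=I P1=M  mem[L3]=60
3. P0: load  L3  bus=[BusRd,Flush]  L3: P0=S P1=S  mem[L3]=47
4. P1: load  L0  bus=[BusRd]  L0: P0=I P1=S  mem[L0]=20
5. P1: store L0 := 98  bus=[BusRdX]  L0: P0=I P1=M  mem[L0]=20
6. P1: load  L0  bus=[-]  L0: P0=I P1=M  mem[L0]=20
7. P0: load  L0  bus=[BusRd,Flush]  L0: P0=S P1=S  mem[L0]=98
8. P1: load  L0  bus=[-]  L0: P0=S P1=S  mem[L0]=98
9. P0: load  L2  bus=[-]  L2: P0=S P1=I  mem[L2]=70
10. P1: store L1 := 47  bus=[BusRdX]  L1: P0=I P1=M  mem[L1]=50
11. P1: load  L0  bus=[-]  L0: P0=S P1=S  mem[L0]=98
12. P1: store L2 := 17  bus=[BusRdX]  L2: P0=I P1=M  mem[L2]=70
13. P0: load  L3  bus=[-]  L3: P0=S P1=S  mem[L3]=47
14. P0: store L1 := 47  bus=[BusRdX,Flush]  L1: P0=M P1=I  mem[L1]=47
15. P1: store L2 := 89  bus=[-]  L2: P0=I P1=M  mem[L2]=70
16. P0: load  L3  bus=[-]  L3: P0=S P1=S  mem[L3]=47
17. P1: load  L1  bus=[BusRd,Flush]  L1: P0=S P1=S  mem[L1]=47
18. P0: load  L2  bus=[BusRd,Flush]  L2: P0=S P1=S  mem[L2]=89
19. P0: store L2 := 31  bus=[BusRdX]  L2: P0=M P1=I  mem[L2]=89
20. P0: store L2 := 40  bus=[-]  L2: P0=M P1=I  mem[L2]=89
21. P1: store L3 := 5  bus=[BusRdX]  L3: P0=I P1=M  mem[L3]=47
22. P0: store L0 := 38  bus=[BusRdX]  L0: P0=M P1=I  mem[L0]=98

state = I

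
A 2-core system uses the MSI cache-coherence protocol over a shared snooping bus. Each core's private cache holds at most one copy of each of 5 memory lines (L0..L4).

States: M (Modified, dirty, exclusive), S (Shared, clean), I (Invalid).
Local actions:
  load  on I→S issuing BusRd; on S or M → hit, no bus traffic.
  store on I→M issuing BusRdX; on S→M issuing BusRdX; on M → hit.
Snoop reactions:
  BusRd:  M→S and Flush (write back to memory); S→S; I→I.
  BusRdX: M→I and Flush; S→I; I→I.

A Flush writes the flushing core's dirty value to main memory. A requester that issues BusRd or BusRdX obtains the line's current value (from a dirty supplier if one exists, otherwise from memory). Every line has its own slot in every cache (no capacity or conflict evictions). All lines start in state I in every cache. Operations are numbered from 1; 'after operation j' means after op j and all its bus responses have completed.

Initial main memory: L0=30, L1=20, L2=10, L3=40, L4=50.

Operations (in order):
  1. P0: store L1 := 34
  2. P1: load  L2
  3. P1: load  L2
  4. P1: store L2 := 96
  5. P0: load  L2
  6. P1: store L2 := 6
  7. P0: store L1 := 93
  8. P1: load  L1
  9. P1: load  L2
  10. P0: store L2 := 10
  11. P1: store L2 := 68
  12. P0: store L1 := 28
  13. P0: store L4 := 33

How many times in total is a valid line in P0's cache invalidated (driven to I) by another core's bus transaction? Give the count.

invalidations = 2

1. P0: store L1 := 34  bus=[BusRdX]  L1: P0=M P1=I  mem[L1]=20
2. P1: load  L2  bus=[BusRd]  L2: P0=I P1=S  mem[L2]=10
3. P1: load  L2  bus=[-]  L2: P0=I P1=S  mem[L2]=10
4. P1: store L2 := 96  bus=[BusRdX]  L2: P0=I P1=M  mem[L2]=10
5. P0: load  L2  bus=[BusRd,Flush]  L2: P0=S P1=S  mem[L2]=96
6. P1: store L2 := 6  bus=[BusRdX]  L2: P0=I P1=M  mem[L2]=96
7. P0: store L1 := 93  bus=[-]  L1: P0=M P1=I  mem[L1]=20
8. P1: load  L1  bus=[BusRd,Flush]  L1: P0=S P1=S  mem[L1]=93
9. P1: load  L2  bus=[-]  L2: P0=I P1=M  mem[L2]=96
10. P0: store L2 := 10  bus=[BusRdX,Flush]  L2: P0=M P1=I  mem[L2]=6
11. P1: store L2 := 68  bus=[BusRdX,Flush]  L2: P0=I P1=M  mem[L2]=10
12. P0: store L1 := 28  bus=[BusRdX]  L1: P0=M P1=I  mem[L1]=93
13. P0: store L4 := 33  bus=[BusRdX]  L4: P0=M P1=I  mem[L4]=50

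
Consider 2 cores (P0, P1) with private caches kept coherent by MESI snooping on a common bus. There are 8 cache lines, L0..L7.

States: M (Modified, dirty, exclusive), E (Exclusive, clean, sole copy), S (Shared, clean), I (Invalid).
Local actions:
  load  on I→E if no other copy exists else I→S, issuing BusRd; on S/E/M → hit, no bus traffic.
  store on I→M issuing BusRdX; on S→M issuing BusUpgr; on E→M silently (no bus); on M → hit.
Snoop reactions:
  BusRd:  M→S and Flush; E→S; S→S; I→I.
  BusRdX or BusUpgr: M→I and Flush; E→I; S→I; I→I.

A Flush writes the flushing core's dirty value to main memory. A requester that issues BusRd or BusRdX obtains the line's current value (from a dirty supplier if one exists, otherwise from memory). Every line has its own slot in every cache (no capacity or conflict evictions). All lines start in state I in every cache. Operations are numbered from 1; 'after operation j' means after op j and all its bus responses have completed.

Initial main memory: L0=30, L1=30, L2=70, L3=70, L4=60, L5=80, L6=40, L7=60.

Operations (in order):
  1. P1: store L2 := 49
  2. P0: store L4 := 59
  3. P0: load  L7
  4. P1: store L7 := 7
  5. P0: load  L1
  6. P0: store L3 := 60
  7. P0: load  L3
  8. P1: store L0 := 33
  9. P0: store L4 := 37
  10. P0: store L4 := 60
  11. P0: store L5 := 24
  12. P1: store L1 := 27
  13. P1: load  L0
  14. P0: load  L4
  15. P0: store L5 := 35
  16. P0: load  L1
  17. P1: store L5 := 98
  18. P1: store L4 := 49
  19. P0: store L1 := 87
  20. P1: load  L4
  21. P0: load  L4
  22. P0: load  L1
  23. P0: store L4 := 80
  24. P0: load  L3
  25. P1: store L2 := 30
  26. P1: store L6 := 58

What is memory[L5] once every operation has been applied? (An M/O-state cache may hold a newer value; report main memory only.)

step 1: P1: store L2 := 49  ⟶  IM  (L2)  txn=BusRdX  M[L2]=70
step 2: P0: store L4 := 59  ⟶  MI  (L4)  txn=BusRdX  M[L4]=60
step 3: P0: load  L7  ⟶  EI  (L7)  txn=BusRd  M[L7]=60
step 4: P1: store L7 := 7  ⟶  IM  (L7)  txn=BusRdX  M[L7]=60
step 5: P0: load  L1  ⟶  EI  (L1)  txn=BusRd  M[L1]=30
step 6: P0: store L3 := 60  ⟶  MI  (L3)  txn=BusRdX  M[L3]=70
step 7: P0: load  L3  ⟶  MI  (L3)  txn=∅  M[L3]=70
step 8: P1: store L0 := 33  ⟶  IM  (L0)  txn=BusRdX  M[L0]=30
step 9: P0: store L4 := 37  ⟶  MI  (L4)  txn=∅  M[L4]=60
step 10: P0: store L4 := 60  ⟶  MI  (L4)  txn=∅  M[L4]=60
step 11: P0: store L5 := 24  ⟶  MI  (L5)  txn=BusRdX  M[L5]=80
step 12: P1: store L1 := 27  ⟶  IM  (L1)  txn=BusRdX  M[L1]=30
step 13: P1: load  L0  ⟶  IM  (L0)  txn=∅  M[L0]=30
step 14: P0: load  L4  ⟶  MI  (L4)  txn=∅  M[L4]=60
step 15: P0: store L5 := 35  ⟶  MI  (L5)  txn=∅  M[L5]=80
step 16: P0: load  L1  ⟶  SS  (L1)  txn=BusRd+Flush  M[L1]=27
step 17: P1: store L5 := 98  ⟶  IM  (L5)  txn=BusRdX+Flush  M[L5]=35
step 18: P1: store L4 := 49  ⟶  IM  (L4)  txn=BusRdX+Flush  M[L4]=60
step 19: P0: store L1 := 87  ⟶  MI  (L1)  txn=BusUpgr  M[L1]=27
step 20: P1: load  L4  ⟶  IM  (L4)  txn=∅  M[L4]=60
step 21: P0: load  L4  ⟶  SS  (L4)  txn=BusRd+Flush  M[L4]=49
step 22: P0: load  L1  ⟶  MI  (L1)  txn=∅  M[L1]=27
step 23: P0: store L4 := 80  ⟶  MI  (L4)  txn=BusUpgr  M[L4]=49
step 24: P0: load  L3  ⟶  MI  (L3)  txn=∅  M[L3]=70
step 25: P1: store L2 := 30  ⟶  IM  (L2)  txn=∅  M[L2]=70
step 26: P1: store L6 := 58  ⟶  IM  (L6)  txn=BusRdX  M[L6]=40

memory[L5] = 35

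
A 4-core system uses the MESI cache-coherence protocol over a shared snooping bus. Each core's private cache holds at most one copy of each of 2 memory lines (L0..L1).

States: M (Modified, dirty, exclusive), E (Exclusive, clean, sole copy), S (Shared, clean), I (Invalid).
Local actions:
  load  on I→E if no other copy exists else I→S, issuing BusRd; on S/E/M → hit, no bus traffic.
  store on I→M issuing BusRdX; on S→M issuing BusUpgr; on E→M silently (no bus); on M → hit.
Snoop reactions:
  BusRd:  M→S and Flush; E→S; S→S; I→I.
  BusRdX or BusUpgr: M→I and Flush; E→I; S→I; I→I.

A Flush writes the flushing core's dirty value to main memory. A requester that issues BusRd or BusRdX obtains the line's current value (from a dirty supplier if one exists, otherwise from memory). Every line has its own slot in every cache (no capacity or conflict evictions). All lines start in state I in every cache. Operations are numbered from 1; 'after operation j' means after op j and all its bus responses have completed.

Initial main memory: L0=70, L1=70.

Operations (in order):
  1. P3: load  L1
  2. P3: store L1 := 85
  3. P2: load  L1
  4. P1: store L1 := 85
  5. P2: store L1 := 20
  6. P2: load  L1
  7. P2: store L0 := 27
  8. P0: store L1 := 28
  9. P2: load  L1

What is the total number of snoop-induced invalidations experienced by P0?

step 1: P3: load  L1  ⟶  IIIE  (L1)  txn=BusRd  M[L1]=70
step 2: P3: store L1 := 85  ⟶  IIIM  (L1)  txn=∅  M[L1]=70
step 3: P2: load  L1  ⟶  IISS  (L1)  txn=BusRd+Flush  M[L1]=85
step 4: P1: store L1 := 85  ⟶  IMII  (L1)  txn=BusRdX  M[L1]=85
step 5: P2: store L1 := 20  ⟶  IIMI  (L1)  txn=BusRdX+Flush  M[L1]=85
step 6: P2: load  L1  ⟶  IIMI  (L1)  txn=∅  M[L1]=85
step 7: P2: store L0 := 27  ⟶  IIMI  (L0)  txn=BusRdX  M[L0]=70
step 8: P0: store L1 := 28  ⟶  MIII  (L1)  txn=BusRdX+Flush  M[L1]=20
step 9: P2: load  L1  ⟶  SISI  (L1)  txn=BusRd+Flush  M[L1]=28

invalidations = 0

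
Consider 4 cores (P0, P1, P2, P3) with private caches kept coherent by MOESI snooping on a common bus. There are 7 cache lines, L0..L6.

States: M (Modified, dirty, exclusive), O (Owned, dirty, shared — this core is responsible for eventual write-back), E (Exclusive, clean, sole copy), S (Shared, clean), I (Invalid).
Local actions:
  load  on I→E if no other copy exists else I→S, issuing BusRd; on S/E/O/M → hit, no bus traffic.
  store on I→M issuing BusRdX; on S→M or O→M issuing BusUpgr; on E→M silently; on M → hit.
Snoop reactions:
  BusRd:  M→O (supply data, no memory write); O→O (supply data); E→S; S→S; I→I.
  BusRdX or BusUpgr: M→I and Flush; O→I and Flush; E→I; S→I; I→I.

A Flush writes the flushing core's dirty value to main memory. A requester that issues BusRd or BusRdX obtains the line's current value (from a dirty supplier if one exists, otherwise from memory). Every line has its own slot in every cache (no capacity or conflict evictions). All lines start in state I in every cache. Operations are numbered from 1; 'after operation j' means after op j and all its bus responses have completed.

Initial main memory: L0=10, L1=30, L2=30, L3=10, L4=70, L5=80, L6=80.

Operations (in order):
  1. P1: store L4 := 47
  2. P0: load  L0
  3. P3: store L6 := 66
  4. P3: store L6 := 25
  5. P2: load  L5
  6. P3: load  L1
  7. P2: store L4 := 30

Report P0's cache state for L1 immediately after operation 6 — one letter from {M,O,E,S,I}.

state = I

1. P1: store L4 := 47  bus=[BusRdX]  L4: P0=I P1=M P2=I P3=I  mem[L4]=70
2. P0: load  L0  bus=[BusRd]  L0: P0=E P1=I P2=I P3=I  mem[L0]=10
3. P3: store L6 := 66  bus=[BusRdX]  L6: P0=I P1=I P2=I P3=M  mem[L6]=80
4. P3: store L6 := 25  bus=[-]  L6: P0=I P1=I P2=I P3=M  mem[L6]=80
5. P2: load  L5  bus=[BusRd]  L5: P0=I P1=I P2=E P3=I  mem[L5]=80
6. P3: load  L1  bus=[BusRd]  L1: P0=I P1=I P2=I P3=E  mem[L1]=30
7. P2: store L4 := 30  bus=[BusRdX,Flush]  L4: P0=I P1=I P2=M P3=I  mem[L4]=47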